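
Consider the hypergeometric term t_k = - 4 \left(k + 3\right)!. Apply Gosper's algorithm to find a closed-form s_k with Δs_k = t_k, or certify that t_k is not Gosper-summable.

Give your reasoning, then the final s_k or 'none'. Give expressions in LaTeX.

Compute t_(k+1)/t_k: get k + 4.
A = k + 4, B = 1, C = 1.
Key eq: (k + 4)·f(k+1) = (1)·f(k) + (1).
From deg A=1, deg B=0, deg C=0: d=-1.
Negative degree bound (-1): no f exists, t_k not Gosper-summable.

none — t_k is not Gosper-summable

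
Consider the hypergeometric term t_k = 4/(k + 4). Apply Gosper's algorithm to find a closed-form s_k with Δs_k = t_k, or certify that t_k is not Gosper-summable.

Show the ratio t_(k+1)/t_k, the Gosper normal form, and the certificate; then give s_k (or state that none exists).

not Gosper-summable; s_k does not exist

Step 1: r(k) = (k + 4)/(k + 5).
Normal form (A,B,C) = (k + 4, k + 5, 1).
f must satisfy (k + 4)·f(k+1) − (k + 4)·f(k) = 1.
Degrees (1,1,0) ⇒ d ≤ 0.
f = c0 ⇒ A·f(k+1) − B(k−1)·f(k) − C = -1. The system {-1 = 0} is inconsistent; no antidifference.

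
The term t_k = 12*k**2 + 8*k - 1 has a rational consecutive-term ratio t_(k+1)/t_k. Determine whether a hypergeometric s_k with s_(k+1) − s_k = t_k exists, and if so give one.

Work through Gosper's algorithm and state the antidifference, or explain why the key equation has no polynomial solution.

The ratio is (12*k**2 + 32*k + 19)/(12*k**2 + 8*k - 1).
So A=1 and B=1, with C=k**2 + 2*k/3 - 1/12.
Key eq: (1)·f(k+1) = (1)·f(k) + (k**2 + 2*k/3 - 1/12).
Bound: deg f ≤ 3.
Match coefficients ⇒ f(k) = k*(4*k**2 - 2*k - 3)/12.
Certificate R = B(k−1)f/C = k*(4*k**2 - 2*k - 3)/(12*k**2 + 8*k - 1) gives s_k = k*(4*k**2 - 2*k - 3).
Δs = 12*k**2 + 8*k - 1, as required.

s_k = k*(4*k**2 - 2*k - 3)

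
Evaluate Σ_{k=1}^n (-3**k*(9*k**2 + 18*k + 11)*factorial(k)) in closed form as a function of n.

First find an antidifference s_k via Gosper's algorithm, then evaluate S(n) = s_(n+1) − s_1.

S(n) = -9*3**n*n**2*factorial(n) - 21*3**n*n*factorial(n) - 12*3**n*factorial(n) + 12

t_(k+1)/t_k = 3*(9*k**3 + 45*k**2 + 74*k + 38)/(9*k**2 + 18*k + 11).
So A=3*k + 3 and B=1, with C=k**2 + 2*k + 11/9.
Set up (3*k + 3)·f(k+1) − (1)·f(k) − (k**2 + 2*k + 11/9) = 0.
From deg A=1, deg B=0, deg C=2: d=1.
Solve for f: f(k) = (3*k + 1)/9 (degree 1 ≤ 1).
Then R = B(k−1)f/C = (3*k + 1)/(9*k**2 + 18*k + 11), so s_k = R(k)·t_k = -3**k*(3*k + 1)*factorial(k).
Δs = -3**k*(9*k**2 + 18*k + 11)*factorial(k), as required.
Σ_(k=1)^n t_k = s_(n+1) − s_(1) = (-3**(n + 1)*(3*n + 4)*factorial(n + 1)) − (-12), i.e. -9*3**n*n**2*factorial(n) - 21*3**n*n*factorial(n) - 12*3**n*factorial(n) + 12.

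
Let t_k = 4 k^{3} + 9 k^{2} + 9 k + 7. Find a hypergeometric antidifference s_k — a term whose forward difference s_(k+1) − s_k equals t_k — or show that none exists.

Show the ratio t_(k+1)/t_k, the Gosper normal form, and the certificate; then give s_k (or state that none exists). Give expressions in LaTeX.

s_k = k \left(k^{3} + k^{2} + k + 4\right)

Compute t_(k+1)/t_k: get (4*k**3 + 21*k**2 + 39*k + 29)/(4*k**3 + 9*k**2 + 9*k + 7).
Factor: A=1; B=1; C=k**3 + 9*k**2/4 + 9*k/4 + 7/4.
Key eq: (1)·f(k+1) = (1)·f(k) + (k**3 + 9*k**2/4 + 9*k/4 + 7/4).
deg f ≤ 4 (via 0,0,3).
Match coefficients ⇒ f(k) = k*(k**3 + k**2 + k + 4)/4.
R(k) = B(k−1)·f(k)/C(k) = k*(k**3 + k**2 + k + 4)/(4*k**3 + 9*k**2 + 9*k + 7); s_k = R·t_k = k*(k**3 + k**2 + k + 4).
Check: Δs_k = 4*k**3 + 9*k**2 + 9*k + 7. ✓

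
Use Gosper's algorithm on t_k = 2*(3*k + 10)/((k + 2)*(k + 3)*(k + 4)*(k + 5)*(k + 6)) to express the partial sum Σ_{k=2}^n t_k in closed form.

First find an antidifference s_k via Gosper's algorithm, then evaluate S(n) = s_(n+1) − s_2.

Compute t_(k+1)/t_k: get (k + 2)*(3*k + 13)/((k + 7)*(3*k + 10)).
Factor: A=k + 2; B=k + 7; C=k + 10/3.
Need (k + 2)·f(k+1) − (k + 6)·f(k) = k + 10/3.
d = 4 from the (1,1,1) case.
Solving with deg f ≤ 4: f(k) = k*(k + 3)*(k**2 + 11*k + 38)/120.
So s_k = (B(k−1)f/C)·t_k = (k*(k + 3)*(k + 6)*(k**2 + 11*k + 38)/(40*(3*k + 10)))·t_k = k*(k**2 + 11*k + 38)/(20*(k**3 + 11*k**2 + 38*k + 40)).
Δs = 2*(3*k + 10)/(k**5 + 20*k**4 + 155*k**3 + 580*k**2 + 1044*k + 720), as required.
s_(n+1) = (n**3 + 14*n**2 + 63*n + 50)/(20*(n**3 + 14*n**2 + 63*n + 90)) and s_(2) = 4/105, so S(n) = (n**3 + 14*n**2 + 63*n - 78)/(84*(n**3 + 14*n**2 + 63*n + 90)).

S(n) = (n**3 + 14*n**2 + 63*n - 78)/(84*(n**3 + 14*n**2 + 63*n + 90))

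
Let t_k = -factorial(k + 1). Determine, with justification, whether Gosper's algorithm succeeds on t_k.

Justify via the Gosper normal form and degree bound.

t_(k+1)/t_k = k + 2.
Gosper form: A/B · C(k+1)/C(k) with A=k + 2, B=1, C=1.
f must satisfy (k + 2)·f(k+1) − (1)·f(k) = 1.
deg f ≤ -1 (via 1,0,0).
deg f ≤ -1 is impossible — no certificate.

No; the degree bound rules out any f.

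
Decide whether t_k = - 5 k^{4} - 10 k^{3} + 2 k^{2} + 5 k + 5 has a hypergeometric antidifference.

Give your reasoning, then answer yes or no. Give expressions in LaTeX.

Step 1: r(k) = (5*k**4 + 30*k**3 + 58*k**2 + 41*k + 3)/(5*k**4 + 10*k**3 - 2*k**2 - 5*k - 5).
Normal form (A,B,C) = (1, 1, k**4 + 2*k**3 - 2*k**2/5 - k - 1).
Key eq: (1)·f(k+1) = (1)·f(k) + (k**4 + 2*k**3 - 2*k**2/5 - k - 1).
From deg A=0, deg B=0, deg C=4: d=5.
Solving with deg f ≤ 5: f(k) = k*(k**4 - 4*k**2 + k - 3)/5.
Then R = B(k−1)f/C = k*(k**4 - 4*k**2 + k - 3)/(5*k**4 + 10*k**3 - 2*k**2 - 5*k - 5), so s_k = R(k)·t_k = k*(-k**4 + 4*k**2 - k + 3).
Δs = -5*k**4 - 10*k**3 + 2*k**2 + 5*k + 5, as required.

Yes. s_k = k \left(- k^{4} + 4 k^{2} - k + 3\right).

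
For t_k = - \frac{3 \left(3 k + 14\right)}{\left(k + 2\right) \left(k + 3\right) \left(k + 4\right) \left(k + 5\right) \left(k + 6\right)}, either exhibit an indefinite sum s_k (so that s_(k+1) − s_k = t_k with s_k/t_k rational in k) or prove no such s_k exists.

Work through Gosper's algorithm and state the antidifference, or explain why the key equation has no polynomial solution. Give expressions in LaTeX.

s_k = \frac{k \left(- k^{2} - 10 k - 31\right)}{10 \left(k^{3} + 10 k^{2} + 31 k + 30\right)}

Step 1: r(k) = (k + 2)*(3*k + 17)/((k + 7)*(3*k + 14)).
Gosper form: A/B · C(k+1)/C(k) with A=k + 2, B=k + 7, C=k + 14/3.
f must satisfy (k + 2)·f(k+1) − (k + 6)·f(k) = k + 14/3.
Bound: deg f ≤ 4.
Solve for f: f(k) = k*(k + 4)*(k**2 + 10*k + 31)/90 (degree 4 ≤ 4).
Get s_k = R·t_k = k*(-k**2 - 10*k - 31)/(10*(k**3 + 10*k**2 + 31*k + 30)) with R(k) = B(k−1)f(k)/C(k) = k*(k + 4)*(k + 6)*(k**2 + 10*k + 31)/(30*(3*k + 14)).
Check: Δs_k = 3*(-3*k - 14)/(k**5 + 20*k**4 + 155*k**3 + 580*k**2 + 1044*k + 720). ✓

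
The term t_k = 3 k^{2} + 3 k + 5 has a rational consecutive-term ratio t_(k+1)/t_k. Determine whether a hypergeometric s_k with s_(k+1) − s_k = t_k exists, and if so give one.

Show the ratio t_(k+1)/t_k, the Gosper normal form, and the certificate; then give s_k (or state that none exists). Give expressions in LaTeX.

Step 1: r(k) = (3*k**2 + 9*k + 11)/(3*k**2 + 3*k + 5).
So A=1 and B=1, with C=k**2 + k + 5/3.
Need (1)·f(k+1) − (1)·f(k) = k**2 + k + 5/3.
From deg A=0, deg B=0, deg C=2: d=3.
Coefficient equations give f(k) = k*(k**2 + 4)/3.
So s_k = (B(k−1)f/C)·t_k = (k*(k**2 + 4)/(3*k**2 + 3*k + 5))·t_k = k*(k**2 + 4).
Δs = 3*k**2 + 3*k + 5, as required.

s_k = k \left(k^{2} + 4\right)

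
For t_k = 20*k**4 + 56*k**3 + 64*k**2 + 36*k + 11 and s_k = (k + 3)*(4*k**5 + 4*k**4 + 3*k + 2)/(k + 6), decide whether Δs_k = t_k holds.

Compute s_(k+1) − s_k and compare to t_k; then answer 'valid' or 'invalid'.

s_(k+1) = (k + 4)*(3*k + 4*(k + 1)**5 + 4*(k + 1)**4 + 5)/(k + 7)
s_(k+1) − s_k = (20*k**6 + 268*k**5 + 1116*k**4 + 2020*k**3 + 1907*k**2 + 983*k + 270)/(k**2 + 13*k + 42)
(s_(k+1) − s_k) − t_k = 12*(-4*k**5 - 43*k**4 - 100*k**3 - 105*k**2 - 56*k - 16)/(k**2 + 13*k + 42)

Invalid: residual 12*(-4*k**5 - 43*k**4 - 100*k**3 - 105*k**2 - 56*k - 16)/(k**2 + 13*k + 42) ≠ 0.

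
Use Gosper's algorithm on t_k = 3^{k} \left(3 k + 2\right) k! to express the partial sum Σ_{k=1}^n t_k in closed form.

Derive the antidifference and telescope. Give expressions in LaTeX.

S(n) = 3 \cdot 3^{n} \left(n + 1\right)! - 3

Ratio r(k) = 3*(k + 1)*(3*k + 5)/(3*k + 2).
A = 3*k + 3, B = 1, C = k + 2/3.
Set up (3*k + 3)·f(k+1) − (1)·f(k) − (k + 2/3) = 0.
Bound: deg f ≤ 0.
Coefficient equations give f(k) = 1/3.
Certificate R = B(k−1)f/C = 1/(3*k + 2) gives s_k = 3**k*factorial(k).
Check: Δs_k = 3**k*(3*k + 2)*factorial(k). ✓
s_(n+1) = 3**(n + 1)*factorial(n + 1) and s_(1) = 3, so S(n) = 3*3**n*factorial(n + 1) - 3.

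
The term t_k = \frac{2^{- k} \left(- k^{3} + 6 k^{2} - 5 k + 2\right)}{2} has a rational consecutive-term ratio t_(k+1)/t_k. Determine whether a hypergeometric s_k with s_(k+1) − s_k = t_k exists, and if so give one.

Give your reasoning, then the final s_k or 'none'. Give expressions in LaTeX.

Step 1: r(k) = (k**3 - 3*k**2 - 4*k - 2)/(2*(k**3 - 6*k**2 + 5*k - 2)).
Take A(k)=1/2, B(k)=1, C(k)=k**3 - 6*k**2 + 5*k - 2.
Solve (1/2)·f(k+1) − (1)·f(k) = k**3 - 6*k**2 + 5*k - 2.
From deg A=0, deg B=0, deg C=3: d=3.
Match coefficients ⇒ f(k) = -2*(k**3 - 3*k**2 + 2*k - 2).
Get s_k = R·t_k = (k**3 - 3*k**2 + 2*k - 2)/2**k with R(k) = B(k−1)f(k)/C(k) = -2*(k**3 - 3*k**2 + 2*k - 2)/(k**3 - 6*k**2 + 5*k - 2).
Δs = (-k**3 + 6*k**2 - 5*k + 2)/(2*2**k), as required.

s_k = 2^{- k} \left(k^{3} - 3 k^{2} + 2 k - 2\right)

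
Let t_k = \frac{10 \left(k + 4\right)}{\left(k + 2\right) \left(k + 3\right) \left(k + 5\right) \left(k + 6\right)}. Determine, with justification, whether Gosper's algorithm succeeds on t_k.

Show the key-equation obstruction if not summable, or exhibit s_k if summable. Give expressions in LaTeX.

Compute t_(k+1)/t_k: get (k + 2)*(k + 5)**2/((k + 4)**2*(k + 7)).
So A=k + 2 and B=k + 7, with C=k**2 + 8*k + 16.
Solve (k + 2)·f(k+1) − (k + 6)·f(k) = k**2 + 8*k + 16.
deg f ≤ 4 (via 1,1,2).
Solve for f: f(k) = k*(k + 3)*(k + 4)*(k + 7)/20 (degree 4 ≤ 4).
Get s_k = R·t_k = k*(k + 7)/(2*(k**2 + 7*k + 10)) with R(k) = B(k−1)f(k)/C(k) = k*(k + 3)*(k + 6)*(k + 7)/(20*(k + 4)).
s_(k+1) − s_k = 10*(k + 4)/(k**4 + 16*k**3 + 91*k**2 + 216*k + 180) = t_k.

Yes. s_k = \frac{k \left(k + 7\right)}{2 \left(k^{2} + 7 k + 10\right)}.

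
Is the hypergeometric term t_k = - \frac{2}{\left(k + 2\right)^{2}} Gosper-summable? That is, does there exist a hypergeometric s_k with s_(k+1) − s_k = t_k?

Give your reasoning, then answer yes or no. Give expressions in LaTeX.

No. Not Gosper-summable.

The ratio is (k + 2)**2/(k + 3)**2.
Gosper form: A/B · C(k+1)/C(k) with A=k**2 + 4*k + 4, B=k**2 + 6*k + 9, C=1.
f must satisfy (k**2 + 4*k + 4)·f(k+1) − (k**2 + 4*k + 4)·f(k) = 1.
Degrees (2,2,0) ⇒ d ≤ 0.
Put f(k) = c0: A·f(k+1) − B(k−1)·f(k) − C = -1; need -1 = 0 — inconsistent ⇒ no f, not summable.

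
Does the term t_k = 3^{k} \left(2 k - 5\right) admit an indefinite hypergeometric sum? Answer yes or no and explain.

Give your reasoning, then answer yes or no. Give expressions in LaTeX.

Yes. s_k = 3^{k} \left(k - 4\right).

Compute t_(k+1)/t_k: get 3*(2*k - 3)/(2*k - 5).
Take A(k)=3, B(k)=1, C(k)=k - 5/2.
Set up (3)·f(k+1) − (1)·f(k) − (k - 5/2) = 0.
deg f ≤ 1 (via 0,0,1).
Solving with deg f ≤ 1: f(k) = (k - 4)/2.
Certificate R = B(k−1)f/C = (k - 4)/(2*k - 5) gives s_k = 3**k*(k - 4).
Δs = 3**k*(2*k - 5), as required.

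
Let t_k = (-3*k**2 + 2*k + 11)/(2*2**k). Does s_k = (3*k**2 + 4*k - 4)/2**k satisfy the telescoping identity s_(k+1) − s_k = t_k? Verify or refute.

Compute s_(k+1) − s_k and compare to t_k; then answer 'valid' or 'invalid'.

valid; difference matches t_k

s_(k+1) = (4*k + 3*(k + 1)**2)/(2*2**k)
s_(k+1) − s_k = (-3*k**2 + 2*k + 11)/(2*2**k)
(s_(k+1) − s_k) − t_k = 0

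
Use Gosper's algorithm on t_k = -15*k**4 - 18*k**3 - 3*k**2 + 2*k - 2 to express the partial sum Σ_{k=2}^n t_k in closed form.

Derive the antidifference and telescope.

S(n) = -3*n**5 - 12*n**4 - 15*n**3 - 5*n**2 - n + 36

r(k) = (15*k**4 + 78*k**3 + 147*k**2 + 118*k + 36)/(15*k**4 + 18*k**3 + 3*k**2 - 2*k + 2) after simplifying.
So A=1 and B=1, with C=k**4 + 6*k**3/5 + k**2/5 - 2*k/15 + 2/15.
f must satisfy (1)·f(k+1) − (1)·f(k) = k**4 + 6*k**3/5 + k**2/5 - 2*k/15 + 2/15.
d = 5 from the (0,0,4) case.
Solving with deg f ≤ 5: f(k) = k*(3*k**4 - 3*k**3 - 3*k**2 + 2*k + 3)/15.
R(k) = B(k−1)·f(k)/C(k) = k*(3*k**4 - 3*k**3 - 3*k**2 + 2*k + 3)/(15*k**4 + 18*k**3 + 3*k**2 - 2*k + 2); s_k = R·t_k = k*(-3*k**4 + 3*k**3 + 3*k**2 - 2*k - 3).
Check: Δs_k = -15*k**4 - 18*k**3 - 3*k**2 + 2*k - 2. ✓
s_(n+1) = -3*n**5 - 12*n**4 - 15*n**3 - 5*n**2 - n - 2 and s_(2) = -38, so S(n) = -3*n**5 - 12*n**4 - 15*n**3 - 5*n**2 - n + 36.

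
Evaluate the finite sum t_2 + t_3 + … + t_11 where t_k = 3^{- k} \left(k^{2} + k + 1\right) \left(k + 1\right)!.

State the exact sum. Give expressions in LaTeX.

Compute t_(k+1)/t_k: get (k + 2)*(k + (k + 1)**2 + 2)/(3*(k**2 + k + 1)).
So A=k/3 + 2/3 and B=1, with C=k**2 + k + 1.
Set up (k/3 + 2/3)·f(k+1) − (1)·f(k) − (k**2 + k + 1) = 0.
Bound: deg f ≤ 1.
Solving with deg f ≤ 1: f(k) = 3*(k + 1).
Then R = B(k−1)f/C = 3*(k + 1)/(k**2 + k + 1), so s_k = R(k)·t_k = 3**(1 - k)*(k + 1)*factorial(k + 1).
Verify: (k**2 + k + 1)*factorial(k + 1)/3**k matches t_k.
Telescoping: Σ = s_(12) − s_(2) = 333132800/729 − (6) = 333128426/729.

Σ = 333128426/729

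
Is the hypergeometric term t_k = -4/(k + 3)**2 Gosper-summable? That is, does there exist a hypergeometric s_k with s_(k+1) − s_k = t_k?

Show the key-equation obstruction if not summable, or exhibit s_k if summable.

The ratio is (k + 3)**2/(k + 4)**2.
Normal form (A,B,C) = (k**2 + 6*k + 9, k**2 + 8*k + 16, 1).
Need (k**2 + 6*k + 9)·f(k+1) − (k**2 + 6*k + 9)·f(k) = 1.
deg f ≤ 0 (via 2,2,0).
Put f(k) = c0: A·f(k+1) − B(k−1)·f(k) − C = -1; need -1 = 0 — inconsistent ⇒ no f, not summable.

No — t_k has no hypergeometric antidifference.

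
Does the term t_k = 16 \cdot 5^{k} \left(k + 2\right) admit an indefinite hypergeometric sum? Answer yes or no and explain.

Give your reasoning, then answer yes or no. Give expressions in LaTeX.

Yes. s_k = 5^{k} \left(4 k + 3\right).

t_(k+1)/t_k = 5*(k + 3)/(k + 2).
So A=5 and B=1, with C=k + 2.
f must satisfy (5)·f(k+1) − (1)·f(k) = k + 2.
Degrees (0,0,1) ⇒ d ≤ 1.
Coefficient equations give f(k) = (4*k + 3)/16.
Then R = B(k−1)f/C = (4*k + 3)/(16*(k + 2)), so s_k = R(k)·t_k = 5**k*(4*k + 3).
Check: Δs_k = 16*5**k*(k + 2). ✓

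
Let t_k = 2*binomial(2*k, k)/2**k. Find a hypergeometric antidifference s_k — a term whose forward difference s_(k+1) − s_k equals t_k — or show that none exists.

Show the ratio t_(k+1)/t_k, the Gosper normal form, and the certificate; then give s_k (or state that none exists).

Step 1: r(k) = (2*k + 1)/(k + 1).
Gosper form: A/B · C(k+1)/C(k) with A=2*k + 1, B=k + 1, C=1.
Need (2*k + 1)·f(k+1) − (k)·f(k) = 1.
Degrees (1,1,0) ⇒ d ≤ -1.
Bound -1 < 0, so the key equation has no polynomial solution.

none (Gosper's algorithm certifies no s_k)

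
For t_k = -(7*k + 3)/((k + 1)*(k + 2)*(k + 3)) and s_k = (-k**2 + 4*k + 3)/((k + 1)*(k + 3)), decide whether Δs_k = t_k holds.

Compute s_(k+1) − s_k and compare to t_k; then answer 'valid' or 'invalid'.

s_(k+1) = (4*k - (k + 1)**2 + 7)/((k + 2)*(k + 4))
s_(k+1) − s_k = 2*(-4*k**2 - 10*k - 3)/(k**4 + 10*k**3 + 35*k**2 + 50*k + 24)
(s_(k+1) − s_k) − t_k = (-k**2 + 11*k + 6)/(k**4 + 10*k**3 + 35*k**2 + 50*k + 24)

Invalid: residual (-k**2 + 11*k + 6)/(k**4 + 10*k**3 + 35*k**2 + 50*k + 24) ≠ 0.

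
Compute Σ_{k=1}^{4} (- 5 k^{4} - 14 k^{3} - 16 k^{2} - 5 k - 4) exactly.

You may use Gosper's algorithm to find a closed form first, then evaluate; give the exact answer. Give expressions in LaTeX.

Compute t_(k+1)/t_k: get (5*k**4 + 34*k**3 + 88*k**2 + 99*k + 44)/(5*k**4 + 14*k**3 + 16*k**2 + 5*k + 4).
So A=1 and B=1, with C=k**4 + 14*k**3/5 + 16*k**2/5 + k + 4/5.
Key eq: (1)·f(k+1) = (1)·f(k) + (k**4 + 14*k**3/5 + 16*k**2/5 + k + 4/5).
Bound: deg f ≤ 5.
Solve for f: f(k) = k*(k**4 + k**3 - 2*k + 4)/5 (degree 5 ≤ 5).
Then R = B(k−1)f/C = k*(k**4 + k**3 - 2*k + 4)/(5*k**4 + 14*k**3 + 16*k**2 + 5*k + 4), so s_k = R(k)·t_k = k*(-k**4 - k**3 + 2*k - 4).
Verify: -5*k**4 - 14*k**3 - 16*k**2 - 5*k - 4 matches t_k.
Telescoping: Σ = s_(5) − s_(1) = -3720 − (-4) = -3716.

Σ = -3716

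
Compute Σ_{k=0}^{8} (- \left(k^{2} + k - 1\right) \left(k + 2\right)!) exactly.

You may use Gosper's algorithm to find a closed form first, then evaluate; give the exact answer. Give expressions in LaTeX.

Σ = -279417604

r(k) = (k + 3)*(k + (k + 1)**2)/(k**2 + k - 1) after simplifying.
Factor: A=k + 3; B=1; C=k**2 + k - 1.
f must satisfy (k + 3)·f(k+1) − (1)·f(k) = k**2 + k - 1.
d = 1 from the (1,0,2) case.
Match coefficients ⇒ f(k) = k - 2.
Certificate R = B(k−1)f/C = (k - 2)/(k**2 + k - 1) gives s_k = -(k - 2)*factorial(k + 2).
s_(k+1) − s_k = -(k**2 + k - 1)*factorial(k + 2) = t_k.
Σ_(k=0)^(8) t_k = s_(9) − s_(0) = -279417600 − (4) = -279417604.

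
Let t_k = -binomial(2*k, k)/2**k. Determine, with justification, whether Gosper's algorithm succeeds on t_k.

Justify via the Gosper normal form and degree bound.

r(k) = (2*k + 1)/(k + 1) after simplifying.
Factor: A=2*k + 1; B=k + 1; C=1.
f must satisfy (2*k + 1)·f(k+1) − (k)·f(k) = 1.
Degrees (1,1,0) ⇒ d ≤ -1.
Bound -1 < 0, so the key equation has no polynomial solution.

No — key equation has no polynomial f.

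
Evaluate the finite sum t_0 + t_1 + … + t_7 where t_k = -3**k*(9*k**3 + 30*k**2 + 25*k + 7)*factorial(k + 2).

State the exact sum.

Σ = -3856986201596

The ratio is 3*(9*k**4 + 84*k**3 + 283*k**2 + 407*k + 213)/(9*k**3 + 30*k**2 + 25*k + 7).
Normal form (A,B,C) = (3*k + 9, 1, k**3 + 10*k**2/3 + 25*k/9 + 7/9).
f must satisfy (3*k + 9)·f(k+1) − (1)·f(k) = k**3 + 10*k**2/3 + 25*k/9 + 7/9.
d = 2 from the (1,0,3) case.
A polynomial solution: f(k) = (3*k**2 - 4*k + 2)/9.
Get s_k = R·t_k = -3**k*(3*k**2 - 4*k + 2)*factorial(k + 2) with R(k) = B(k−1)f(k)/C(k) = (3*k**2 - 4*k + 2)/(9*k**3 + 30*k**2 + 25*k + 7).
Check: Δs_k = -3**k*(9*k**3 + 30*k**2 + 25*k + 7)*factorial(k + 2). ✓
Sum = s_(8) − s_(0); s_(8) = -3856986201600, s_(0) = -4 ⇒ -3856986201596.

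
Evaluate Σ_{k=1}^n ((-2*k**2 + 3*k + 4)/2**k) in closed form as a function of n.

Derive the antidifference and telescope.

S(n) = (-2**(n + 1) + 2*n**2 + 5*n + 2)/2**n

r(k) = (2*k**2 + k - 5)/(2*(2*k**2 - 3*k - 4)) after simplifying.
Normal form (A,B,C) = (1/2, 1, k**2 - 3*k/2 - 2).
Need (1/2)·f(k+1) − (1)·f(k) = k**2 - 3*k/2 - 2.
Bound: deg f ≤ 2.
Solve for f: f(k) = -(k + 1)*(2*k - 1) (degree 2 ≤ 2).
So s_k = (B(k−1)f/C)·t_k = (-2*(k + 1)*(2*k - 1)/(2*k**2 - 3*k - 4))·t_k = 2**(1 - k)*(2*k**2 + k - 1).
Verify: (-2*k**2 + 3*k + 4)/2**k matches t_k.
Σ_(k=1)^n t_k = s_(n+1) − s_(1) = ((2*n**2 + 5*n + 2)/2**n) − (2), i.e. (-2**(n + 1) + 2*n**2 + 5*n + 2)/2**n.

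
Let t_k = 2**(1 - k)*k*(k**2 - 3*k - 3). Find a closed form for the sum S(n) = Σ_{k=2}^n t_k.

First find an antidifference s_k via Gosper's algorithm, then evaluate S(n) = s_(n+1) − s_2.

S(n) = (9*2**n - 2*n**3 - 6*n**2 - 6*n - 4)/2**n

t_(k+1)/t_k = (k**3 - 6*k - 5)/(2*k*(k**2 - 3*k - 3)).
Normal form (A,B,C) = (1/2, 1, k**3 - 3*k**2 - 3*k).
f must satisfy (1/2)·f(k+1) − (1)·f(k) = k**3 - 3*k**2 - 3*k.
d = 3 from the (0,0,3) case.
Solving with deg f ≤ 3: f(k) = -2*(k + 1)*(k**2 - k + 1).
Certificate R = B(k−1)f/C = -2*(k + 1)*(k**2 - k + 1)/(k*(k**2 - 3*k - 3)) gives s_k = -2**(2 - k)*(k**3 + 1).
Δs = 2**(1 - k)*k*(k**2 - 3*k - 3), as required.
Evaluate: s_(n+1) = 2**(1 - n)*(-n**3 - 3*n**2 - 3*n - 2); subtract s_(2) = -9 ⇒ S(n) = (9*2**n - 2*n**3 - 6*n**2 - 6*n - 4)/2**n.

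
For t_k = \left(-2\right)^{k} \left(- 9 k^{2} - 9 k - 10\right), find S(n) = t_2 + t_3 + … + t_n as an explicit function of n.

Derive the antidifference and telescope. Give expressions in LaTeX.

Step 1: r(k) = 2*(-9*k**2 - 27*k - 28)/(9*k**2 + 9*k + 10).
So A=-2 and B=1, with C=k**2 + k + 10/9.
Solve (-2)·f(k+1) − (1)·f(k) = k**2 + k + 10/9.
deg f ≤ 2 (via 0,0,2).
Coefficient equations give f(k) = -(3*k**2 - k + 2)/9.
R(k) = B(k−1)·f(k)/C(k) = -(3*k**2 - k + 2)/(9*k**2 + 9*k + 10); s_k = R·t_k = (-2)**k*(3*k**2 - k + 2).
Check: Δs_k = (-2)**k*(-9*k**2 - 9*k - 10). ✓
s_(n+1) = (-2)**(n + 1)*(3*n**2 + 5*n + 4) and s_(2) = 48, so S(n) = -6*(-2)**n*n**2 - 10*(-2)**n*n - 8*(-2)**n - 48.

S(n) = - 6 \left(-2\right)^{n} n^{2} - 10 \left(-2\right)^{n} n - 8 \left(-2\right)^{n} - 48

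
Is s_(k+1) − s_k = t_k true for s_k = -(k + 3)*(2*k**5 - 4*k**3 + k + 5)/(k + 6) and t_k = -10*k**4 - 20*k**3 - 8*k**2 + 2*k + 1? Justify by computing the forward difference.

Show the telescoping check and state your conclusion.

Invalid: residual 3*(8*k**5 + 80*k**4 + 132*k**3 + 46*k**2 - 14*k - 11)/(k**2 + 13*k + 42) ≠ 0.

s_(k+1) = -(k + 4)*(k + 2*(k + 1)**5 - 4*(k + 1)**3 + 6)/(k + 7)
s_(k+1) − s_k = (-10*k**6 - 126*k**5 - 448*k**4 - 546*k**3 - 171*k**2 + 55*k + 9)/(k**2 + 13*k + 42)
(s_(k+1) − s_k) − t_k = 3*(8*k**5 + 80*k**4 + 132*k**3 + 46*k**2 - 14*k - 11)/(k**2 + 13*k + 42)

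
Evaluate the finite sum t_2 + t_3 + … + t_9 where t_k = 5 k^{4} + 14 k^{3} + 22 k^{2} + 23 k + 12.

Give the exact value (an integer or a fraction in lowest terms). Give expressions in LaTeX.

Σ = 112352

Compute t_(k+1)/t_k: get (5*k**4 + 34*k**3 + 94*k**2 + 129*k + 76)/(5*k**4 + 14*k**3 + 22*k**2 + 23*k + 12).
Factor: A=1; B=1; C=k**4 + 14*k**3/5 + 22*k**2/5 + 23*k/5 + 12/5.
Solve (1)·f(k+1) − (1)·f(k) = k**4 + 14*k**3/5 + 22*k**2/5 + 23*k/5 + 12/5.
Degrees (0,0,4) ⇒ d ≤ 5.
Match coefficients ⇒ f(k) = k*(k**4 + k**3 + 2*k**2 + 4*k + 4)/5.
Then R = B(k−1)f/C = k*(k**4 + k**3 + 2*k**2 + 4*k + 4)/(5*k**4 + 14*k**3 + 22*k**2 + 23*k + 12), so s_k = R(k)·t_k = k*(k**4 + k**3 + 2*k**2 + 4*k + 4).
s_(k+1) − s_k = 5*k**4 + 14*k**3 + 22*k**2 + 23*k + 12 = t_k.
Sum = s_(10) − s_(2); s_(10) = 112440, s_(2) = 88 ⇒ 112352.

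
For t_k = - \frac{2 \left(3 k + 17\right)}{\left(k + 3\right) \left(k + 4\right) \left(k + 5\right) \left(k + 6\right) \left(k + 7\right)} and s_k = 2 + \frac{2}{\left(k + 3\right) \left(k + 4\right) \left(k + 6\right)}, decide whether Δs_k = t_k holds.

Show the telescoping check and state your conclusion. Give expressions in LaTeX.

s_(k+1) = 2 + 2/((k + 4)*(k + 5)*(k + 7))
s_(k+1) − s_k = 2*(-3*k - 17)/(k**5 + 25*k**4 + 245*k**3 + 1175*k**2 + 2754*k + 2520)
(s_(k+1) − s_k) − t_k = 0

Valid — Δs_k = t_k.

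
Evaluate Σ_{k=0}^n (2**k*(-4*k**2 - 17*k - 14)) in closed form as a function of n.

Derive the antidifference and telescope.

S(n) = -8*2**n*n**2 - 18*2**n*n - 18*2**n + 4

Step 1: r(k) = 2*(4*k**2 + 25*k + 35)/(4*k**2 + 17*k + 14).
Normal form (A,B,C) = (2, 1, k**2 + 17*k/4 + 7/2).
Set up (2)·f(k+1) − (1)·f(k) − (k**2 + 17*k/4 + 7/2) = 0.
d = 2 from the (0,0,2) case.
A polynomial solution: f(k) = (4*k**2 + k + 4)/4.
Get s_k = R·t_k = 2**k*(-4*k**2 - k - 4) with R(k) = B(k−1)f(k)/C(k) = (4*k**2 + k + 4)/(4*k**2 + 17*k + 14).
Check: Δs_k = 2**k*(-4*k**2 - 17*k - 14). ✓
Telescope: S(n) = s_(n+1) − s_(0) = 2**(n + 1)*(-4*n**2 - 9*n - 9) − (-4) = -8*2**n*n**2 - 18*2**n*n - 18*2**n + 4.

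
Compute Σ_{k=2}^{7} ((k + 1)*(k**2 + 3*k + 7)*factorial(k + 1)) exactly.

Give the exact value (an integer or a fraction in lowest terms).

Σ = 27215946

t_(k+1)/t_k = (k + 2)**2*(3*k + (k + 1)**2 + 10)/((k + 1)*(k**2 + 3*k + 7)).
Take A(k)=k + 2, B(k)=1, C(k)=k**3 + 4*k**2 + 10*k + 7.
Solve (k + 2)·f(k+1) − (1)·f(k) = k**3 + 4*k**2 + 10*k + 7.
d = 2 from the (1,0,3) case.
Coefficient equations give f(k) = k**2 + k + 3.
Certificate R = B(k−1)f/C = (k**2 + k + 3)/((k + 1)*(k**2 + 3*k + 7)) gives s_k = (k**2 + k + 3)*factorial(k + 1).
Check: Δs_k = (k + 1)*(k**2 + 3*k + 7)*factorial(k + 1). ✓
Telescoping: Σ = s_(8) − s_(2) = 27216000 − (54) = 27215946.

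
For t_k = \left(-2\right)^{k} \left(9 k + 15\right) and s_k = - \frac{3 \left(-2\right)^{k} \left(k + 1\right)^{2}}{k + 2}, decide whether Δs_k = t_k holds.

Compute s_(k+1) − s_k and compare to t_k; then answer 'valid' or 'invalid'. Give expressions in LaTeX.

s_(k+1) = 6*(-2)**k*(k + 2)**2/(k + 3)
s_(k+1) − s_k = 3*(-2)**k*((k + 1)**2*(k + 3) + 2*(k + 2)**3)/((k + 2)*(k + 3))
(s_(k+1) − s_k) − t_k = (-2)**k*(-9*k**2 - 36*k - 33)/(k**2 + 5*k + 6)

Invalid: residual \frac{\left(-2\right)^{k} \left(- 9 k^{2} - 36 k - 33\right)}{k^{2} + 5 k + 6} ≠ 0.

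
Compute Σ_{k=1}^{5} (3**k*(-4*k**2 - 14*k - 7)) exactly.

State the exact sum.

Compute t_(k+1)/t_k: get 3*(4*k**2 + 22*k + 25)/(4*k**2 + 14*k + 7).
So A=3 and B=1, with C=k**2 + 7*k/2 + 7/4.
Set up (3)·f(k+1) − (1)·f(k) − (k**2 + 7*k/2 + 7/4) = 0.
Bound: deg f ≤ 2.
Solving with deg f ≤ 2: f(k) = (k + 1)*(2*k - 1)/4.
R(k) = B(k−1)·f(k)/C(k) = (k + 1)*(2*k - 1)/(4*k**2 + 14*k + 7); s_k = R·t_k = 3**k*(-2*k**2 - k + 1).
s_(k+1) − s_k = 3**k*(-4*k**2 - 14*k - 7) = t_k.
Telescoping: Σ = s_(6) − s_(1) = -56133 − (-6) = -56127.

Σ = -56127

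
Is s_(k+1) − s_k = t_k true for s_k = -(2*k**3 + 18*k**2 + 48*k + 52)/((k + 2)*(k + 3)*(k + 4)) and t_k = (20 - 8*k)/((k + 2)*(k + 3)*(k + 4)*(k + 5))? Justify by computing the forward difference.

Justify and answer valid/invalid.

s_(k+1) = 2*(-24*k - (k + 1)**3 - 9*(k + 1)**2 - 50)/((k + 3)*(k + 4)*(k + 5))
s_(k+1) − s_k = 4*(5 - 2*k)/(k**4 + 14*k**3 + 71*k**2 + 154*k + 120)
(s_(k+1) − s_k) − t_k = 0

valid (s_(k+1) − s_k reduces to t_k)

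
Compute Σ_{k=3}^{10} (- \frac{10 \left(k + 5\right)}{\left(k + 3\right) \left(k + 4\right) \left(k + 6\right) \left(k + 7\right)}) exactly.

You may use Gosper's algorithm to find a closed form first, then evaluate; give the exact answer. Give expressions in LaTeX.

Σ = -230/3213

Ratio r(k) = (k + 3)*(k + 6)**2/((k + 5)**2*(k + 8)).
Take A(k)=k + 3, B(k)=k + 8, C(k)=k**2 + 10*k + 25.
f must satisfy (k + 3)·f(k+1) − (k + 7)·f(k) = k**2 + 10*k + 25.
From deg A=1, deg B=1, deg C=2: d=4.
Solving with deg f ≤ 4: f(k) = k*(k + 4)*(k + 5)*(k + 9)/36.
Then R = B(k−1)f/C = k*(k + 4)*(k + 7)*(k + 9)/(36*(k + 5)), so s_k = R(k)·t_k = 5*k*(-k - 9)/(18*(k**2 + 9*k + 18)).
s_(k+1) − s_k = 10*(-k - 5)/(k**4 + 20*k**3 + 145*k**2 + 450*k + 504) = t_k.
Evaluate s at k=11 and k=3: -275/1071 and -5/27; difference -230/3213.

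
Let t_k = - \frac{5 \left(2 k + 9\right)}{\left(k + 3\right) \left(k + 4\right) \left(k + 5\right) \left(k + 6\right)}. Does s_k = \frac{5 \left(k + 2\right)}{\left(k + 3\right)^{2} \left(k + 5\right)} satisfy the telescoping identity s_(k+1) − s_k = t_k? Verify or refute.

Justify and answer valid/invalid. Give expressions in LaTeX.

Invalid: residual \frac{5 \left(3 k^{2} + 25 k + 51\right)}{k^{6} + 25 k^{5} + 257 k^{4} + 1391 k^{3} + 4182 k^{2} + 6624 k + 4320} ≠ 0.

s_(k+1) = 5*(k + 3)/((k + 4)**2*(k + 6))
s_(k+1) − s_k = 5*(-(k + 2)*(k + 4)**2*(k + 6) + (k + 3)**3*(k + 5))/((k + 3)**2*(k + 4)**2*(k + 5)*(k + 6))
(s_(k+1) − s_k) − t_k = 5*(3*k**2 + 25*k + 51)/(k**6 + 25*k**5 + 257*k**4 + 1391*k**3 + 4182*k**2 + 6624*k + 4320)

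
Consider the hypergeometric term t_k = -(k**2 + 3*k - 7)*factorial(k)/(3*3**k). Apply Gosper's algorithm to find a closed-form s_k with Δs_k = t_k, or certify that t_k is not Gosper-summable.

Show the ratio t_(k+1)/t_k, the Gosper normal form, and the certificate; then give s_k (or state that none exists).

s_k = -(k + 4)*factorial(k)/3**k

t_(k+1)/t_k = (k + 1)*(3*k + (k + 1)**2 - 4)/(3*(k**2 + 3*k - 7)).
A = k/3 + 1/3, B = 1, C = k**2 + 3*k - 7.
Need (k/3 + 1/3)·f(k+1) − (1)·f(k) = k**2 + 3*k - 7.
Degrees (1,0,2) ⇒ d ≤ 1.
Solve for f: f(k) = 3*(k + 4) (degree 1 ≤ 1).
Certificate R = B(k−1)f/C = 3*(k + 4)/(k**2 + 3*k - 7) gives s_k = -(k + 4)*factorial(k)/3**k.
s_(k+1) − s_k = -(k**2 + 3*k - 7)*factorial(k)/(3*3**k) = t_k.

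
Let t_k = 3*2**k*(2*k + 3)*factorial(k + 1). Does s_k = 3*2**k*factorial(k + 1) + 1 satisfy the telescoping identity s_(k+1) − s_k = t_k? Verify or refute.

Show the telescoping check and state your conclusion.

s_(k+1) = 3*2**(k + 1)*factorial(k + 2) + 1
s_(k+1) − s_k = 3*2**k*(2*k + 3)*factorial(k + 1)
(s_(k+1) − s_k) − t_k = 0

Valid: the claim telescopes to t_k.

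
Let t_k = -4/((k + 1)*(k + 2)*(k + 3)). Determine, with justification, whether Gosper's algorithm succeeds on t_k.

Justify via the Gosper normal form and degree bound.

Compute t_(k+1)/t_k: get (k + 1)/(k + 4).
Normal form (A,B,C) = (k + 1, k + 4, 1).
Need (k + 1)·f(k+1) − (k + 3)·f(k) = 1.
Bound: deg f ≤ 2.
Coefficient equations give f(k) = k*(k + 3)/4.
Certificate R = B(k−1)f/C = k*(k + 3)**2/4 gives s_k = k*(-k - 3)/((k + 1)*(k + 2)).
Δs = -4/(k**3 + 6*k**2 + 11*k + 6), as required.

Yes. s_k = k*(-k - 3)/((k + 1)*(k + 2)).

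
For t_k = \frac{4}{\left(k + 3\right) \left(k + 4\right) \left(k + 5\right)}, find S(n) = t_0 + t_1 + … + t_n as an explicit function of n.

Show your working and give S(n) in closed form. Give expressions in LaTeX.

Step 1: r(k) = (k + 3)/(k + 6).
So A=k + 3 and B=k + 6, with C=1.
Need (k + 3)·f(k+1) − (k + 5)·f(k) = 1.
deg f ≤ 2 (via 1,1,0).
Solve for f: f(k) = k*(k + 7)/24 (degree 2 ≤ 2).
Get s_k = R·t_k = k*(k + 7)/(6*(k + 3)*(k + 4)) with R(k) = B(k−1)f(k)/C(k) = k*(k + 5)*(k + 7)/24.
s_(k+1) − s_k = 4/(k**3 + 12*k**2 + 47*k + 60) = t_k.
Telescope: S(n) = s_(n+1) − s_(0) = (n**2 + 9*n + 8)/(6*(n**2 + 9*n + 20)) − (0) = (n**2 + 9*n + 8)/(6*(n**2 + 9*n + 20)).

S(n) = \frac{n^{2} + 9 n + 8}{6 \left(n^{2} + 9 n + 20\right)}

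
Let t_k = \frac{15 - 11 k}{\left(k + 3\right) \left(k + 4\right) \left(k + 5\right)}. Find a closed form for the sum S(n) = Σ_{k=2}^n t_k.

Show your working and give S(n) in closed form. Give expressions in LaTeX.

r(k) = (k + 3)*(11*k - 4)/((k + 6)*(11*k - 15)) after simplifying.
A = k + 3, B = k + 6, C = k - 15/11.
Need (k + 3)·f(k+1) − (k + 5)·f(k) = k - 15/11.
Bound: deg f ≤ 2.
Match coefficients ⇒ f(k) = k*(3*k - 23)/44.
Then R = B(k−1)f/C = k*(k + 5)*(3*k - 23)/(4*(11*k - 15)), so s_k = R(k)·t_k = k*(23 - 3*k)/(4*(k + 3)*(k + 4)).
Verify: (15 - 11*k)/(k**3 + 12*k**2 + 47*k + 60) matches t_k.
Evaluate: s_(n+1) = (-3*n**2 + 17*n + 20)/(4*(n**2 + 9*n + 20)); subtract s_(2) = 17/60 ⇒ S(n) = (-31*n**2 + 51*n - 20)/(30*(n**2 + 9*n + 20)).

S(n) = \frac{- 31 n^{2} + 51 n - 20}{30 \left(n^{2} + 9 n + 20\right)}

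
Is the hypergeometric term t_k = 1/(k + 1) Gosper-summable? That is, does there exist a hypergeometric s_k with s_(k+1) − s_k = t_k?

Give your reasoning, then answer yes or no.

Ratio r(k) = (k + 1)/(k + 2).
Normal form (A,B,C) = (k + 1, k + 2, 1).
f must satisfy (k + 1)·f(k+1) − (k + 1)·f(k) = 1.
d = 0 from the (1,1,0) case.
Generic f = c0 gives residual -1; -1 = 0 cannot hold, so t_k is not Gosper-summable.

No. Not Gosper-summable.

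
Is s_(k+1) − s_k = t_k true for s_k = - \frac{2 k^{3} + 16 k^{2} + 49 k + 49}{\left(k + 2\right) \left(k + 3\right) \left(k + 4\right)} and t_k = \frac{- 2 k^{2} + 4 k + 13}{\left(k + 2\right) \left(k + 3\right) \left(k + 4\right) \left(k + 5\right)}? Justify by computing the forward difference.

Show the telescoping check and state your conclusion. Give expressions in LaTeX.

Valid — Δs_k = t_k.

s_(k+1) = (-49*k - 2*(k + 1)**3 - 16*(k + 1)**2 - 98)/((k + 3)*(k + 4)*(k + 5))
s_(k+1) − s_k = (-2*k**2 + 4*k + 13)/(k**4 + 14*k**3 + 71*k**2 + 154*k + 120)
(s_(k+1) − s_k) − t_k = 0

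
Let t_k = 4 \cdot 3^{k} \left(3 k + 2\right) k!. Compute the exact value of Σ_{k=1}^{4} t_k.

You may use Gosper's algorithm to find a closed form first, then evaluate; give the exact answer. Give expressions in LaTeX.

Ratio r(k) = 3*(k + 1)*(3*k + 5)/(3*k + 2).
A = 3*k + 3, B = 1, C = k + 2/3.
Key eq: (3*k + 3)·f(k+1) = (1)·f(k) + (k + 2/3).
From deg A=1, deg B=0, deg C=1: d=0.
Solving with deg f ≤ 0: f(k) = 1/3.
So s_k = (B(k−1)f/C)·t_k = (1/(3*k + 2))·t_k = 4*3**k*factorial(k).
s_(k+1) − s_k = 4*3**k*(3*k + 2)*factorial(k) = t_k.
Sum = s_(5) − s_(1); s_(5) = 116640, s_(1) = 12 ⇒ 116628.

Σ = 116628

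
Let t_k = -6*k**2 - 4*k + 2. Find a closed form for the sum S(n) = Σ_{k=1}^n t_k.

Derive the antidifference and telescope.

r(k) = (3*k**2 + 8*k + 4)/(3*k**2 + 2*k - 1) after simplifying.
Gosper form: A/B · C(k+1)/C(k) with A=1, B=1, C=k**2 + 2*k/3 - 1/3.
Set up (1)·f(k+1) − (1)·f(k) − (k**2 + 2*k/3 - 1/3) = 0.
Degrees (0,0,2) ⇒ d ≤ 3.
Solving with deg f ≤ 3: f(k) = k*(k + 1)*(2*k - 3)/6.
So s_k = (B(k−1)f/C)·t_k = (k*(2*k - 3)/(2*(3*k - 1)))·t_k = k*(-2*k**2 + k + 3).
s_(k+1) − s_k = -6*k**2 - 4*k + 2 = t_k.
Telescope: S(n) = s_(n+1) − s_(1) = -2*n**3 - 5*n**2 - n + 2 − (2) = n*(-2*n**2 - 5*n - 1).

S(n) = n*(-2*n**2 - 5*n - 1)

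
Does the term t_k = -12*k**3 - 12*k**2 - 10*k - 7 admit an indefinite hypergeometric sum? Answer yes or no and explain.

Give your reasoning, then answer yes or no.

Yes. s_k = k*(-3*k**3 + 2*k**2 - 2*k - 4).

The ratio is (12*k**3 + 48*k**2 + 70*k + 41)/(12*k**3 + 12*k**2 + 10*k + 7).
A = 1, B = 1, C = k**3 + k**2 + 5*k/6 + 7/12.
f must satisfy (1)·f(k+1) − (1)·f(k) = k**3 + k**2 + 5*k/6 + 7/12.
d = 4 from the (0,0,3) case.
A polynomial solution: f(k) = k*(3*k**3 - 2*k**2 + 2*k + 4)/12.
R(k) = B(k−1)·f(k)/C(k) = k*(3*k**3 - 2*k**2 + 2*k + 4)/(12*k**3 + 12*k**2 + 10*k + 7); s_k = R·t_k = k*(-3*k**3 + 2*k**2 - 2*k - 4).
Δs = -12*k**3 - 12*k**2 - 10*k - 7, as required.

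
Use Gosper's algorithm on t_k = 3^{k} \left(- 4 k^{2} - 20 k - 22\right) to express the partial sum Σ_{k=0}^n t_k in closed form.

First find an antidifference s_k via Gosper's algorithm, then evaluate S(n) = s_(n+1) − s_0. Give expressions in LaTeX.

S(n) = - 6 \cdot 3^{n} n^{2} - 24 \cdot 3^{n} n - 24 \cdot 3^{n} + 2

t_(k+1)/t_k = 3*(2*k**2 + 14*k + 23)/(2*k**2 + 10*k + 11).
Normal form (A,B,C) = (3, 1, k**2 + 5*k + 11/2).
Need (3)·f(k+1) − (1)·f(k) = k**2 + 5*k + 11/2.
deg f ≤ 2 (via 0,0,2).
A polynomial solution: f(k) = (k + 1)**2/2.
So s_k = (B(k−1)f/C)·t_k = ((k + 1)**2/(2*k**2 + 10*k + 11))·t_k = -2*3**k*(k**2 + 2*k + 1).
Verify: 3**k*(-4*k**2 - 20*k - 22) matches t_k.
s_(n+1) = 6*3**n*(-n**2 - 4*n - 4) and s_(0) = -2, so S(n) = -6*3**n*n**2 - 24*3**n*n - 24*3**n + 2.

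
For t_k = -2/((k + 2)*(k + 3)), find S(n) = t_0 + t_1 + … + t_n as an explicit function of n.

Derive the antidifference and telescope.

S(n) = (-n - 1)/(n + 3)

The ratio is (k + 2)/(k + 4).
Factor: A=k + 2; B=k + 4; C=1.
Key eq: (k + 2)·f(k+1) = (k + 3)·f(k) + (1).
From deg A=1, deg B=1, deg C=0: d=1.
Match coefficients ⇒ f(k) = k/2.
Get s_k = R·t_k = -k/(k + 2) with R(k) = B(k−1)f(k)/C(k) = k*(k + 3)/2.
Check: Δs_k = -2/(k**2 + 5*k + 6). ✓
Evaluate: s_(n+1) = (-n - 1)/(n + 3); subtract s_(0) = 0 ⇒ S(n) = (-n - 1)/(n + 3).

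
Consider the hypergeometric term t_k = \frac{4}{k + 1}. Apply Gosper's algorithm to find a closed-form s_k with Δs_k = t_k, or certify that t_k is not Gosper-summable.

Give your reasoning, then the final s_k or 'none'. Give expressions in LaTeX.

The ratio is (k + 1)/(k + 2).
So A=k + 1 and B=k + 2, with C=1.
Key eq: (k + 1)·f(k+1) = (k + 1)·f(k) + (1).
Bound: deg f ≤ 0.
Put f(k) = c0: A·f(k+1) − B(k−1)·f(k) − C = -1; need -1 = 0 — inconsistent ⇒ no f, not summable.

none — t_k is not Gosper-summable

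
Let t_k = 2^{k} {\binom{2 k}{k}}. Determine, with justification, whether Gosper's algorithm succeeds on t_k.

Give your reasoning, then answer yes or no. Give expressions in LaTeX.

No — t_k has no hypergeometric antidifference.

t_(k+1)/t_k = 4*(2*k + 1)/(k + 1).
Factor: A=8*k + 4; B=k + 1; C=1.
f must satisfy (8*k + 4)·f(k+1) − (k)·f(k) = 1.
deg f ≤ -1 (via 1,1,0).
deg f ≤ -1 is impossible — no certificate.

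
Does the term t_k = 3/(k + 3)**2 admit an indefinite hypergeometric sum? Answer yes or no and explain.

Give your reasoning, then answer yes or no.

No — t_k has no hypergeometric antidifference.

t_(k+1)/t_k = (k + 3)**2/(k + 4)**2.
A = k**2 + 6*k + 9, B = k**2 + 8*k + 16, C = 1.
f must satisfy (k**2 + 6*k + 9)·f(k+1) − (k**2 + 6*k + 9)·f(k) = 1.
Bound: deg f ≤ 0.
Write f(k) = c0. Then LHS − RHS = -1, requiring -1 = 0: contradictory. No certificate.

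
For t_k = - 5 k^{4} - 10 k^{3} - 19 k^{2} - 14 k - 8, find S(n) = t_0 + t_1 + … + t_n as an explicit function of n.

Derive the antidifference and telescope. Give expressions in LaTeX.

Step 1: r(k) = (5*k**4 + 30*k**3 + 79*k**2 + 102*k + 56)/(5*k**4 + 10*k**3 + 19*k**2 + 14*k + 8).
Normal form (A,B,C) = (1, 1, k**4 + 2*k**3 + 19*k**2/5 + 14*k/5 + 8/5).
Need (1)·f(k+1) − (1)·f(k) = k**4 + 2*k**3 + 19*k**2/5 + 14*k/5 + 8/5.
deg f ≤ 5 (via 0,0,4).
A polynomial solution: f(k) = k*(k**2 - k + 2)*(k**2 + k + 2)/5.
R(k) = B(k−1)·f(k)/C(k) = k*(k**2 - k + 2)/(5*k**2 + 5*k + 4); s_k = R·t_k = k*(-k**4 - 3*k**2 - 4).
s_(k+1) − s_k = -5*k**4 - 10*k**3 - 19*k**2 - 14*k - 8 = t_k.
Σ_(k=0)^n t_k = s_(n+1) − s_(0) = (-n**5 - 5*n**4 - 13*n**3 - 19*n**2 - 18*n - 8) − (0), i.e. -n**5 - 5*n**4 - 13*n**3 - 19*n**2 - 18*n - 8.

S(n) = - n^{5} - 5 n^{4} - 13 n^{3} - 19 n^{2} - 18 n - 8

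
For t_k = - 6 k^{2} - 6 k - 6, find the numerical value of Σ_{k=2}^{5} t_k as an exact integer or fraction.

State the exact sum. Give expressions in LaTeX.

Σ = -432

Ratio r(k) = (k + (k + 1)**2 + 2)/(k**2 + k + 1).
So A=1 and B=1, with C=k**2 + k + 1.
Solve (1)·f(k+1) − (1)·f(k) = k**2 + k + 1.
deg f ≤ 3 (via 0,0,2).
Solving with deg f ≤ 3: f(k) = k*(k**2 + 2)/3.
Certificate R = B(k−1)f/C = k*(k**2 + 2)/(3*(k**2 + k + 1)) gives s_k = 2*k*(-k**2 - 2).
Check: Δs_k = -6*k**2 - 6*k - 6. ✓
Evaluate s at k=6 and k=2: -456 and -24; difference -432.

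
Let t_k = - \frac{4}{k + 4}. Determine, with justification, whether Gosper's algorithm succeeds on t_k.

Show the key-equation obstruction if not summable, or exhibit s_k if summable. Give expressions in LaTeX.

r(k) = (k + 4)/(k + 5) after simplifying.
Take A(k)=k + 4, B(k)=k + 5, C(k)=1.
f must satisfy (k + 4)·f(k+1) − (k + 4)·f(k) = 1.
d = 0 from the (1,1,0) case.
f = c0 ⇒ A·f(k+1) − B(k−1)·f(k) − C = -1. The system {-1 = 0} is inconsistent; no antidifference.

No. Not Gosper-summable.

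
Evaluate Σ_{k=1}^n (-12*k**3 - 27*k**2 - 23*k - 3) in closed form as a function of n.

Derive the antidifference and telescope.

S(n) = n*(-3*n**3 - 15*n**2 - 28*n - 19)

t_(k+1)/t_k = (12*k**3 + 63*k**2 + 113*k + 65)/(12*k**3 + 27*k**2 + 23*k + 3).
Normal form (A,B,C) = (1, 1, k**3 + 9*k**2/4 + 23*k/12 + 1/4).
f must satisfy (1)·f(k+1) − (1)·f(k) = k**3 + 9*k**2/4 + 23*k/12 + 1/4.
Degrees (0,0,3) ⇒ d ≤ 4.
A polynomial solution: f(k) = k*(3*k**3 + 3*k**2 + k - 4)/12.
So s_k = (B(k−1)f/C)·t_k = (k*(3*k**3 + 3*k**2 + k - 4)/(12*k**3 + 27*k**2 + 23*k + 3))·t_k = k*(-3*k**3 - 3*k**2 - k + 4).
Check: Δs_k = -12*k**3 - 27*k**2 - 23*k - 3. ✓
Σ_(k=1)^n t_k = s_(n+1) − s_(1) = (-3*n**4 - 15*n**3 - 28*n**2 - 19*n - 3) − (-3), i.e. n*(-3*n**3 - 15*n**2 - 28*n - 19).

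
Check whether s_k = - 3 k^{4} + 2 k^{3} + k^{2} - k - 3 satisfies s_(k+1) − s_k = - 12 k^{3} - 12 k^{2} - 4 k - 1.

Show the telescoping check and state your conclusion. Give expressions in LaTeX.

Valid: the claim telescopes to t_k.

s_(k+1) = -k - 3*(k + 1)**4 + 2*(k + 1)**3 + (k + 1)**2 - 4
s_(k+1) − s_k = -12*k**3 - 12*k**2 - 4*k - 1
(s_(k+1) − s_k) − t_k = 0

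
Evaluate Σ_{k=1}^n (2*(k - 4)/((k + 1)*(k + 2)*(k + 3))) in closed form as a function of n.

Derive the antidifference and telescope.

Compute t_(k+1)/t_k: get (k - 3)*(k + 1)/((k - 4)*(k + 4)).
Factor: A=k + 1; B=k + 4; C=k - 4.
Set up (k + 1)·f(k+1) − (k + 3)·f(k) − (k - 4) = 0.
Bound: deg f ≤ 2.
Match coefficients ⇒ f(k) = -k*(3*k + 13)/4.
Certificate R = B(k−1)f/C = -k*(k + 3)*(3*k + 13)/(4*(k - 4)) gives s_k = k*(-3*k - 13)/(2*(k + 1)*(k + 2)).
Verify: 2*(k - 4)/(k**3 + 6*k**2 + 11*k + 6) matches t_k.
Evaluate: s_(n+1) = (-3*n**2 - 19*n - 16)/(2*(n**2 + 5*n + 6)); subtract s_(1) = -4/3 ⇒ S(n) = n*(-n - 17)/(6*(n**2 + 5*n + 6)).

S(n) = n*(-n - 17)/(6*(n**2 + 5*n + 6))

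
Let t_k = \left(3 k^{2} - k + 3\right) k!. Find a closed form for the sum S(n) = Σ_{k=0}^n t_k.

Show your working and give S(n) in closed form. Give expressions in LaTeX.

t_(k+1)/t_k = (k + 1)*(-k + 3*(k + 1)**2 + 2)/(3*k**2 - k + 3).
Gosper form: A/B · C(k+1)/C(k) with A=k + 1, B=1, C=k**2 - k/3 + 1.
Solve (k + 1)·f(k+1) − (1)·f(k) = k**2 - k/3 + 1.
From deg A=1, deg B=0, deg C=2: d=1.
Solve for f: f(k) = (3*k - 4)/3 (degree 1 ≤ 1).
R(k) = B(k−1)·f(k)/C(k) = (3*k - 4)/(3*k**2 - k + 3); s_k = R·t_k = (3*k - 4)*factorial(k).
Δs = (3*k**2 - k + 3)*factorial(k), as required.
Telescope: S(n) = s_(n+1) − s_(0) = (3*n - 1)*factorial(n + 1) − (-4) = 3*n**2*factorial(n) + 2*n*factorial(n) - factorial(n) + 4.

S(n) = 3 n^{2} n! + 2 n n! - n! + 4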